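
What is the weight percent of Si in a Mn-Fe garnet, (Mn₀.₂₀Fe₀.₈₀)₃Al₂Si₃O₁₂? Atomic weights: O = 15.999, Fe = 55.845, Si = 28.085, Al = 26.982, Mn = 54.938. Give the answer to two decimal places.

16.95 weight percent

Formula mass = 0.60×54.938 + 2.40×55.845 + 2×26.982 + 3×28.085 + 12×15.999 = 497.198 g/mol, of which 84.255 g is Si.
So Si makes up 84.255/497.198 = 0.1695 of the mass, i.e. 16.95%.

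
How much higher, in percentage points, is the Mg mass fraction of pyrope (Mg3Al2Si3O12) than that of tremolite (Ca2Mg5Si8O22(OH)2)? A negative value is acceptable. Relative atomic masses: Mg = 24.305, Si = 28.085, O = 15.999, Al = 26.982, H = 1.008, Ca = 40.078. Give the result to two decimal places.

3.13 percentage points

First mineral: 72.915 g Mg in 403.122 g formula = 18.09 wt% Mg.
Second mineral: 121.525 g Mg in 812.353 g formula = 14.96 wt% Mg.
18.09% − 14.96% gives a difference of 3.13 percentage points.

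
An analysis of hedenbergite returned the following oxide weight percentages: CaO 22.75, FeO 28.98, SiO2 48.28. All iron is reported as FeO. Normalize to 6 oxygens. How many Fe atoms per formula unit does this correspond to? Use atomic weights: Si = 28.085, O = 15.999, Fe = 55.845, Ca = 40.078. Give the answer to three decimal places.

CaO: 22.75/56.077 = 0.40569 mol → 0.40569 mol Ca, 0.40569 mol O.
FeO: 28.98/71.844 = 0.40337 mol → 0.40337 mol Fe, 0.40337 mol O.
SiO2: 48.28/60.083 = 0.80356 mol → 0.80356 mol Si, 1.60712 mol O.
Total oxygen = 2.41618 mol. Normalization factor = 6/2.41618 = 2.48326.
Fe per 6 O = 0.40337 × 2.48326 = 1.002.

1.002 Fe apfu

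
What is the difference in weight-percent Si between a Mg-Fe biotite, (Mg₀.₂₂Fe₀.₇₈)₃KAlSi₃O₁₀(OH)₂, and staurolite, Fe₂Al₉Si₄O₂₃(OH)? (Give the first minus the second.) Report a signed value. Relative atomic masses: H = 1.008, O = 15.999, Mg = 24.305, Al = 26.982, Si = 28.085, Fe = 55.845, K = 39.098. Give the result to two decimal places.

M((Mg₀.₂₂Fe₀.₇₈)₃KAlSi₃O₁₀(OH)₂) = 491.058 g/mol, so wt% Si = 84.255/491.058 × 100 = 17.16%.
M(Fe₂Al₉Si₄O₂₃(OH)) = 851.852 g/mol, so wt% Si = 112.340/851.852 × 100 = 13.19%.
17.16 − 13.19 = 3.97 pp.

3.97 percentage points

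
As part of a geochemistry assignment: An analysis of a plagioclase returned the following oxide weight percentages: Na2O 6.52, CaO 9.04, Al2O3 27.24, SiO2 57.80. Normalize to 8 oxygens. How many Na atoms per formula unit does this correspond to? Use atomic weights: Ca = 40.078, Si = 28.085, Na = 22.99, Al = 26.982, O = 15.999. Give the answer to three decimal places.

0.563 Na apfu

Na2O (M=61.979): mol = 0.10520; Na = 0.21040, O = 0.10520.
CaO (M=56.077): mol = 0.16121; Ca = 0.16121, O = 0.16121.
Al2O3 (M=101.961): mol = 0.26716; Al = 0.53432, O = 0.80148.
SiO2 (M=60.083): mol = 0.96200; Si = 0.96200, O = 1.92400.
ΣO = 2.99189; factor = 8/ΣO = 2.67390.
Na apfu = 0.21040 × 2.67390 = 0.563.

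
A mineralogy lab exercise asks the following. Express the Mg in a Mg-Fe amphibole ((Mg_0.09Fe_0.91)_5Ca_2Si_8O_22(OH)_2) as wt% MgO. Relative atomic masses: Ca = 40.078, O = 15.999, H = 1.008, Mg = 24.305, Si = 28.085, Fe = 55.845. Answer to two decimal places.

M((Mg_0.09Fe_0.91)_5Ca_2Si_8O_22(OH)_2) = 955.860 g/mol; M(MgO) = 40.304 g/mol.
Moles MgO per formula unit = 0.45 Mg ÷ 1 = 0.4500.
MgO fraction = (0.4500 × 40.304) / 955.860 = 18.137/955.860 = 0.0190.

1.90 wt%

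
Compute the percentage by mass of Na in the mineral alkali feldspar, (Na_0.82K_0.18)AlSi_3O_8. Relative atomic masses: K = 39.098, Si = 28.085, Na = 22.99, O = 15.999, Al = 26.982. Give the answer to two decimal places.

7.11 mass %

Molar mass of (Na_0.82K_0.18)AlSi_3O_8: 0.82·22.99 + 0.18·39.098 + 1·26.982 + 3·28.085 + 8·15.999 = 265.118 g/mol.
Mass of Na per formula unit: 0.82 × 22.99 = 18.852 g.
Weight fraction Na = 18.852 / 265.118 = 0.0711.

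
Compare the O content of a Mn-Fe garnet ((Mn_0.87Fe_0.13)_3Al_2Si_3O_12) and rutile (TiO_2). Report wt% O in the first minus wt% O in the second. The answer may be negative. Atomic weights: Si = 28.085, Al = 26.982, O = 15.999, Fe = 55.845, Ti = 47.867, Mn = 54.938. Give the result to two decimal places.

First mineral: 191.988 g O in 495.375 g formula = 38.76 wt% O.
Second mineral: 31.998 g O in 79.865 g formula = 40.07 wt% O.
38.76% − 40.07% gives a difference of -1.31 percentage points.

-1.31 percentage points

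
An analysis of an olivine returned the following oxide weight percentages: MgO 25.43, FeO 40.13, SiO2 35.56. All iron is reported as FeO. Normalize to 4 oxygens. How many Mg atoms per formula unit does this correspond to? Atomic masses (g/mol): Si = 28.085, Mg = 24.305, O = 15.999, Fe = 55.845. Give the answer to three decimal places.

25.43 wt% MgO ÷ 40.304 g/mol = 0.63095 mol, giving 0.63095 Mg and 0.63095 O.
40.13 wt% FeO ÷ 71.844 g/mol = 0.55857 mol, giving 0.55857 Fe and 0.55857 O.
35.56 wt% SiO2 ÷ 60.083 g/mol = 0.59185 mol, giving 0.59185 Si and 1.18370 O.
Oxygen sums to 2.37322; scaling by 4/2.37322 = 1.68547 puts the formula on 4 O.
Mg: 0.63095 × 1.68547 = 1.063 atoms per formula unit.

1.063 Mg apfu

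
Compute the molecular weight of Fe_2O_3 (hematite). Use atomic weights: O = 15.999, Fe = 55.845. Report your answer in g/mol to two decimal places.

M = 2×55.845 + 3×15.999

159.69 g/mol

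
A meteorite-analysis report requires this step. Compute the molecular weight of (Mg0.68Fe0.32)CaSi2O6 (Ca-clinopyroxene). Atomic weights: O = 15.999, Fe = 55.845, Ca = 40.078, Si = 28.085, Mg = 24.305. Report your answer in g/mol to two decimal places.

226.64 g/mol

The formula mass is the sum 0.68·24.305 + 0.32·55.845 + 1·40.078 + 2·28.085 + 6·15.999.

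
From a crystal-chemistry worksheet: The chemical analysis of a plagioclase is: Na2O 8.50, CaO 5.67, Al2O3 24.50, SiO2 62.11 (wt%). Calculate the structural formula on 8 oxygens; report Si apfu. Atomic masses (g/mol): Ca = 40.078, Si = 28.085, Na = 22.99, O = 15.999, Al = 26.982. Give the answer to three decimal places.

2.732 Si apfu

Na2O: 8.50/61.979 = 0.13714 mol → 0.27428 mol Na, 0.13714 mol O.
CaO: 5.67/56.077 = 0.10111 mol → 0.10111 mol Ca, 0.10111 mol O.
Al2O3: 24.50/101.961 = 0.24029 mol → 0.48058 mol Al, 0.72087 mol O.
SiO2: 62.11/60.083 = 1.03374 mol → 1.03374 mol Si, 2.06748 mol O.
Total oxygen = 3.02660 mol. Normalization factor = 8/3.02660 = 2.64323.
Si per 8 O = 1.03374 × 2.64323 = 2.732.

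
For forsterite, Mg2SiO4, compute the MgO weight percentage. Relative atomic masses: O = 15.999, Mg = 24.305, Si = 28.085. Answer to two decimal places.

57.29 wt%

Formula mass = 140.691 g/mol.
2 Mg → 2.0000 mol MgO per formula unit; M(MgO) = 40.304, so MgO mass = 80.608 g.
80.608/140.691 × 100 = 57.29 wt%.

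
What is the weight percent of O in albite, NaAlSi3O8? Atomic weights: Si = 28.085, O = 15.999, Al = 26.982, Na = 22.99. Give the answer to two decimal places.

M(NaAlSi3O8) = 262.219 g/mol.
O contributes 8 × 15.999 = 127.992 g per mole.
127.992/262.219 = 0.4881 → 48.81%.

48.81 weight percent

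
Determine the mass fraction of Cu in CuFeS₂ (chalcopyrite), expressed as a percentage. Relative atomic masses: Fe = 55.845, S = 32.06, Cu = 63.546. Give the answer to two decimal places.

Molar mass of CuFeS₂: 1·63.546 + 1·55.845 + 2·32.06 = 183.511 g/mol.
Mass of Cu per formula unit: 1 × 63.546 = 63.546 g.
Weight fraction Cu = 63.546 / 183.511 = 0.3463.

34.63 wt%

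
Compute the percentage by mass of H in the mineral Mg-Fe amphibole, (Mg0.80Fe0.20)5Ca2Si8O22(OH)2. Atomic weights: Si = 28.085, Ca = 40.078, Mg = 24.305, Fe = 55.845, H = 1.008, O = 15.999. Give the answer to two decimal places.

0.24 weight percent

M((Mg0.80Fe0.20)5Ca2Si8O22(OH)2) = 843.893 g/mol.
H contributes 2 × 1.008 = 2.016 g per mole.
2.016/843.893 = 0.0024 → 0.24%.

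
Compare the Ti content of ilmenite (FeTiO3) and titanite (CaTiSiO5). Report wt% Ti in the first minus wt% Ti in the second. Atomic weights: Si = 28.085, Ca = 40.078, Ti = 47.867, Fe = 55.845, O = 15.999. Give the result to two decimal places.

7.13 percentage points

Ti in FeTiO3: molar mass 151.709 g/mol; 1×47.867 = 47.867 g → 31.55 wt%.
Ti in CaTiSiO5: molar mass 196.025 g/mol; 1×47.867 = 47.867 g → 24.42 wt%.
Difference = 31.55 − 24.42 = 7.13 percentage points.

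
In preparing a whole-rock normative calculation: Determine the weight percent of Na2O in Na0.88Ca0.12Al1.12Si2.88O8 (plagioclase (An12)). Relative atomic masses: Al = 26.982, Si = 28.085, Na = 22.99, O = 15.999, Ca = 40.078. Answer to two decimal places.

Formula mass = 264.137 g/mol.
0.88 Na → 0.4400 mol Na2O per formula unit; M(Na2O) = 61.979, so Na2O mass = 27.271 g.
27.271/264.137 × 100 = 10.32 wt%.

10.32 wt%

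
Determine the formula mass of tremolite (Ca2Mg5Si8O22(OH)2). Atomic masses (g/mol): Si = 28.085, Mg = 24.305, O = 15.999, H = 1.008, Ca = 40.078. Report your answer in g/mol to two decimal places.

The formula mass is the sum 2·40.078 + 5·24.305 + 8·28.085 + 24·15.999 + 2·1.008.

812.35 g/mol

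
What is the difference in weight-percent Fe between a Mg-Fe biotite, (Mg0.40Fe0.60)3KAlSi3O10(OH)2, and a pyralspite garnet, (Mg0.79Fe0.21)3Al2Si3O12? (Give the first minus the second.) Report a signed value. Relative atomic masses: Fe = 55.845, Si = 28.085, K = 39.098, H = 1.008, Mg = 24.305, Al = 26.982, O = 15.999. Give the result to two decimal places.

M((Mg0.40Fe0.60)3KAlSi3O10(OH)2) = 474.026 g/mol, so wt% Fe = 100.521/474.026 × 100 = 21.21%.
M((Mg0.79Fe0.21)3Al2Si3O12) = 422.992 g/mol, so wt% Fe = 35.182/422.992 × 100 = 8.32%.
21.21 − 8.32 = 12.89 pp.

12.89 percentage points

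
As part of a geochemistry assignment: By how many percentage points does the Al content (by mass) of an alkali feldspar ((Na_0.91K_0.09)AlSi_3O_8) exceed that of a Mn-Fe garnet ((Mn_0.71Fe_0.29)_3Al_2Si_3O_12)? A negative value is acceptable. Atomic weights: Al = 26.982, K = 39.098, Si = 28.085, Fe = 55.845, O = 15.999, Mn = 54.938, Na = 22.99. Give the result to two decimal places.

-0.65 percentage points

M((Na_0.91K_0.09)AlSi_3O_8) = 263.669 g/mol, so wt% Al = 26.982/263.669 × 100 = 10.23%.
M((Mn_0.71Fe_0.29)_3Al_2Si_3O_12) = 495.810 g/mol, so wt% Al = 53.964/495.810 × 100 = 10.88%.
10.23 − 10.88 = -0.65 pp.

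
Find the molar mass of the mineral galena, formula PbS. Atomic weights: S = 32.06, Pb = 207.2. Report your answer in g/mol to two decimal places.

The formula mass is the sum 1×207.2 + 1×32.06.

239.26 g/mol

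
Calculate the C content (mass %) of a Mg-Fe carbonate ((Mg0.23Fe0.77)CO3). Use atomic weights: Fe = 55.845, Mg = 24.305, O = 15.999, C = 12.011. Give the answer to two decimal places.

11.06 mass %

M((Mg0.23Fe0.77)CO3) = 108.599 g/mol.
C contributes 1 × 12.011 = 12.011 g per mole.
12.011/108.599 = 0.1106 → 11.06%.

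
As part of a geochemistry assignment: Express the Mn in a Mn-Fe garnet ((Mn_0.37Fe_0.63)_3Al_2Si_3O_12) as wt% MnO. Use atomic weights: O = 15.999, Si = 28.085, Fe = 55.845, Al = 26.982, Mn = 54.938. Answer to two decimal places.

M((Mn_0.37Fe_0.63)_3Al_2Si_3O_12) = 496.735 g/mol; M(MnO) = 70.937 g/mol.
Moles MnO per formula unit = 1.11 Mn ÷ 1 = 1.1100.
MnO fraction = (1.1100 × 70.937) / 496.735 = 78.740/496.735 = 0.1585.

15.85 wt%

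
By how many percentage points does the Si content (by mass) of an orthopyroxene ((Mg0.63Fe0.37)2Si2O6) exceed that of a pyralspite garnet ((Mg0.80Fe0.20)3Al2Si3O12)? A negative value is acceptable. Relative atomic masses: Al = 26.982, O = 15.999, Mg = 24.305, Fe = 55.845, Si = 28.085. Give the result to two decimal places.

5.10 percentage points

Si in (Mg0.63Fe0.37)2Si2O6: molar mass 224.114 g/mol; 2×28.085 = 56.170 g → 25.06 wt%.
Si in (Mg0.80Fe0.20)3Al2Si3O12: molar mass 422.046 g/mol; 3×28.085 = 84.255 g → 19.96 wt%.
Difference = 25.06 − 19.96 = 5.10 percentage points.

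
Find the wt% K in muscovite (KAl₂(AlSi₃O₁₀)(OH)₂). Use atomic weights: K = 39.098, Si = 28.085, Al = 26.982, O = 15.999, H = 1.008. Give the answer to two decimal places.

9.82 weight percent

Molar mass of KAl₂(AlSi₃O₁₀)(OH)₂: 1*39.098 + 3*26.982 + 3*28.085 + 12*15.999 + 2*1.008 = 398.303 g/mol.
Mass of K per formula unit: 1 × 39.098 = 39.098 g.
Weight fraction K = 39.098 / 398.303 = 0.0982.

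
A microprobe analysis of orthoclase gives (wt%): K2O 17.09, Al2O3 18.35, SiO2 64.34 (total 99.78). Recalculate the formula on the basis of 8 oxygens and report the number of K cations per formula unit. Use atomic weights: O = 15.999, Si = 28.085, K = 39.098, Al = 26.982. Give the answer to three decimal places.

1.014 K apfu

K2O: 17.09/94.195 = 0.18143 mol → 0.36286 mol K, 0.18143 mol O.
Al2O3: 18.35/101.961 = 0.17997 mol → 0.35994 mol Al, 0.53991 mol O.
SiO2: 64.34/60.083 = 1.07085 mol → 1.07085 mol Si, 2.14170 mol O.
Total oxygen = 2.86304 mol. Normalization factor = 8/2.86304 = 2.79423.
K per 8 O = 0.36286 × 2.79423 = 1.014.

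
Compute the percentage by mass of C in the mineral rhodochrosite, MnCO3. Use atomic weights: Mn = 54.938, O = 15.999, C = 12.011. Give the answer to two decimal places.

10.45 weight percent

Formula mass = 1×54.938 + 1×12.011 + 3×15.999 = 114.946 g/mol, of which 12.011 g is C.
So C makes up 12.011/114.946 = 0.1045 of the mass, i.e. 10.45%.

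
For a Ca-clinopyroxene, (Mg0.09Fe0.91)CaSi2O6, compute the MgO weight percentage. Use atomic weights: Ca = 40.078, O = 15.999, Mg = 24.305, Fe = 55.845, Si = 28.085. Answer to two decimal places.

1.48 wt%

Formula mass = 245.248 g/mol.
0.09 Mg → 0.0900 mol MgO per formula unit; M(MgO) = 40.304, so MgO mass = 3.627 g.
3.627/245.248 × 100 = 1.48 wt%.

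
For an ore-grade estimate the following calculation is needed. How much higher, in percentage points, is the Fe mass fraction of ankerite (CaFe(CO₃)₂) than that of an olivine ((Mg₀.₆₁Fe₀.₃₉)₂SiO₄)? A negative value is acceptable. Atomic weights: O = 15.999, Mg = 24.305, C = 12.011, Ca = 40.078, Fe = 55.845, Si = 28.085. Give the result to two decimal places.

Fe in CaFe(CO₃)₂: molar mass 215.939 g/mol; 1×55.845 = 55.845 g → 25.86 wt%.
Fe in (Mg₀.₆₁Fe₀.₃₉)₂SiO₄: molar mass 165.292 g/mol; 0.78×55.845 = 43.559 g → 26.35 wt%.
Difference = 25.86 − 26.35 = -0.49 percentage points.

-0.49 percentage points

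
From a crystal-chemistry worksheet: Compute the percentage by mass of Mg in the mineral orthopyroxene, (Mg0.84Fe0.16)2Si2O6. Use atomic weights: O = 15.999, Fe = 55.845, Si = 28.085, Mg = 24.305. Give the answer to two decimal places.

19.36 weight percent

Molar mass of (Mg0.84Fe0.16)2Si2O6: 1.68×24.305 + 0.32×55.845 + 2×28.085 + 6×15.999 = 210.867 g/mol.
Mass of Mg per formula unit: 1.68 × 24.305 = 40.832 g.
Weight fraction Mg = 40.832 / 210.867 = 0.1936.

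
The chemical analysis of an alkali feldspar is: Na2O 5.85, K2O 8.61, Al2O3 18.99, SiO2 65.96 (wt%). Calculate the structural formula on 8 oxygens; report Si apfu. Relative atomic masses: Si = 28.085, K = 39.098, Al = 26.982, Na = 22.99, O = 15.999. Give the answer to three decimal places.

2.987 Si apfu

Na2O: 5.85/61.979 = 0.09439 mol → 0.18878 mol Na, 0.09439 mol O.
K2O: 8.61/94.195 = 0.09141 mol → 0.18282 mol K, 0.09141 mol O.
Al2O3: 18.99/101.961 = 0.18625 mol → 0.37250 mol Al, 0.55875 mol O.
SiO2: 65.96/60.083 = 1.09781 mol → 1.09781 mol Si, 2.19562 mol O.
Total oxygen = 2.94017 mol. Normalization factor = 8/2.94017 = 2.72093.
Si per 8 O = 1.09781 × 2.72093 = 2.987.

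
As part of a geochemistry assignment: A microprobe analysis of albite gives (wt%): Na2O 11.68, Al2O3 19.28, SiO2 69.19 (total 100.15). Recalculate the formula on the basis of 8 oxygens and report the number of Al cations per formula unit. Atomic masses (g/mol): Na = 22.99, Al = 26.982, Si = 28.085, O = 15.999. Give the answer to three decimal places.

0.989 Al apfu

11.68 wt% Na2O ÷ 61.979 g/mol = 0.18845 mol, giving 0.37690 Na and 0.18845 O.
19.28 wt% Al2O3 ÷ 101.961 g/mol = 0.18909 mol, giving 0.37818 Al and 0.56727 O.
69.19 wt% SiO2 ÷ 60.083 g/mol = 1.15157 mol, giving 1.15157 Si and 2.30314 O.
Oxygen sums to 3.05886; scaling by 8/3.05886 = 2.61535 puts the formula on 8 O.
Al: 0.37818 × 2.61535 = 0.989 atoms per formula unit.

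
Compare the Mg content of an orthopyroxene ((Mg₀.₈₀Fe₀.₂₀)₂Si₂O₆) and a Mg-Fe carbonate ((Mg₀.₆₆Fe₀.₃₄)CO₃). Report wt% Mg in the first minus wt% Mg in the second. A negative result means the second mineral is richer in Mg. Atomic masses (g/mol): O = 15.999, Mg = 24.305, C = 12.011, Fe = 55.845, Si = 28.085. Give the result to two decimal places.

First mineral: 38.888 g Mg in 213.390 g formula = 18.22 wt% Mg.
Second mineral: 16.041 g Mg in 95.037 g formula = 16.88 wt% Mg.
18.22% − 16.88% gives a difference of 1.34 percentage points.

1.34 percentage points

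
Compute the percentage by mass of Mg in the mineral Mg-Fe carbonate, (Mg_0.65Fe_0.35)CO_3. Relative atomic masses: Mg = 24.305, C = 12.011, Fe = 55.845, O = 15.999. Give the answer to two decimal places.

16.57 mass %

Formula mass = 0.65×24.305 + 0.35×55.845 + 1×12.011 + 3×15.999 = 95.352 g/mol, of which 15.798 g is Mg.
So Mg makes up 15.798/95.352 = 0.1657 of the mass, i.e. 16.57%.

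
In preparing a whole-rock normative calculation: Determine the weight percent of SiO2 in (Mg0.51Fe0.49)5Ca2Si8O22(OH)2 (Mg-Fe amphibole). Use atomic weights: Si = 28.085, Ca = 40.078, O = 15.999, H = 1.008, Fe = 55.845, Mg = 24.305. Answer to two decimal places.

Formula mass = 889.626 g/mol.
8 Si → 8.0000 mol SiO2 per formula unit; M(SiO2) = 60.083, so SiO2 mass = 480.664 g.
480.664/889.626 × 100 = 54.03 wt%.

54.03 wt%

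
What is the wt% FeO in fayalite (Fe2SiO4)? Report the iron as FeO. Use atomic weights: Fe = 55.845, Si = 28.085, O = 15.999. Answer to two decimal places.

Formula mass = 203.771 g/mol.
2 Fe → 2.0000 mol FeO per formula unit; M(FeO) = 71.844, so FeO mass = 143.688 g.
143.688/203.771 × 100 = 70.51 wt%.

70.51 wt%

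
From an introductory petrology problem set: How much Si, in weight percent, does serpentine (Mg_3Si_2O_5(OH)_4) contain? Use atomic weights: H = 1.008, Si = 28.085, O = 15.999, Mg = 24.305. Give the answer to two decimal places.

M(Mg_3Si_2O_5(OH)_4) = 277.108 g/mol.
Si contributes 2 × 28.085 = 56.170 g per mole.
56.170/277.108 = 0.2027 → 20.27%.

20.27 weight percent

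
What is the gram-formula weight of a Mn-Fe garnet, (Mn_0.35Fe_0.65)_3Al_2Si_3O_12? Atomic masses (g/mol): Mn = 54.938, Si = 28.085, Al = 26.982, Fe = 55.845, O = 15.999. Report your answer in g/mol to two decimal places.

496.79 g/mol

M = 1.05×54.938 + 1.95×55.845 + 2×26.982 + 3×28.085 + 12×15.999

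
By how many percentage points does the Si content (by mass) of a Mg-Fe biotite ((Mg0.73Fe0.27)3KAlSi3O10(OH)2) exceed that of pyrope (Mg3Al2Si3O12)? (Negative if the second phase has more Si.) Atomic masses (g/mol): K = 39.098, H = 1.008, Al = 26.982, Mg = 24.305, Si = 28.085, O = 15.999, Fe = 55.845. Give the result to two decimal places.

-1.87 percentage points

First mineral: 84.255 g Si in 442.801 g formula = 19.03 wt% Si.
Second mineral: 84.255 g Si in 403.122 g formula = 20.90 wt% Si.
19.03% − 20.90% gives a difference of -1.87 percentage points.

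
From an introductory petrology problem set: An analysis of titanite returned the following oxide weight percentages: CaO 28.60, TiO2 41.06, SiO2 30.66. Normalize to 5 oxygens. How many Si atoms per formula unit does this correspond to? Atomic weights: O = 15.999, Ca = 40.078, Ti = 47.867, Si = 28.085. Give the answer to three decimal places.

0.997 Si apfu

28.60 wt% CaO ÷ 56.077 g/mol = 0.51001 mol, giving 0.51001 Ca and 0.51001 O.
41.06 wt% TiO2 ÷ 79.865 g/mol = 0.51412 mol, giving 0.51412 Ti and 1.02824 O.
30.66 wt% SiO2 ÷ 60.083 g/mol = 0.51029 mol, giving 0.51029 Si and 1.02058 O.
Oxygen sums to 2.55883; scaling by 5/2.55883 = 1.95402 puts the formula on 5 O.
Si: 0.51029 × 1.95402 = 0.997 atoms per formula unit.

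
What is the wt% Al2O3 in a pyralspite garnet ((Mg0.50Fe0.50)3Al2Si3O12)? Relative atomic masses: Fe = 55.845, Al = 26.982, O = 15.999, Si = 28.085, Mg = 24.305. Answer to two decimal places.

22.64 wt%

Molar mass of (Mg0.50Fe0.50)3Al2Si3O12 = 1.50×24.305 + 1.50×55.845 + 2×26.982 + 3×28.085 + 12×15.999 = 450.432 g/mol.
Each formula unit contains 2 Al, equivalent to 2/2 = 1.0000 mol Al2O3.
M(Al2O3) = 2×26.982 + 3×15.999 = 101.961 g/mol.
Mass of Al2O3 per formula unit = 1.0000 × 101.961 = 101.961 g.
Al2O3 wt% = 101.961 / 450.432 × 100 = 22.64%.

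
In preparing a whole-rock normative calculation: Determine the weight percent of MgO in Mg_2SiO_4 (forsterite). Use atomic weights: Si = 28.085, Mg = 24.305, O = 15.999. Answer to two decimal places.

M(Mg_2SiO_4) = 140.691 g/mol; M(MgO) = 40.304 g/mol.
Moles MgO per formula unit = 2 Mg ÷ 1 = 2.0000.
MgO fraction = (2.0000 × 40.304) / 140.691 = 80.608/140.691 = 0.5729.

57.29 wt%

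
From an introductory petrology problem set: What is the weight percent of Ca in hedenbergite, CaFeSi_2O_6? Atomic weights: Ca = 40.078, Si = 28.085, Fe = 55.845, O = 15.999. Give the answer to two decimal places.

M(CaFeSi_2O_6) = 248.087 g/mol.
Ca contributes 1 × 40.078 = 40.078 g per mole.
40.078/248.087 = 0.1615 → 16.15%.

16.15 weight percent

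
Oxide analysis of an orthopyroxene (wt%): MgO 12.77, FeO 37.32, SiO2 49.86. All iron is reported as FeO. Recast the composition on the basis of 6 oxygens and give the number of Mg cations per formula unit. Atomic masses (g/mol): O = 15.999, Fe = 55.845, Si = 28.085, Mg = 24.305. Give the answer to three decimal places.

MgO (M=40.304): mol = 0.31684; Mg = 0.31684, O = 0.31684.
FeO (M=71.844): mol = 0.51946; Fe = 0.51946, O = 0.51946.
SiO2 (M=60.083): mol = 0.82985; Si = 0.82985, O = 1.65970.
ΣO = 2.49600; factor = 6/ΣO = 2.40385.
Mg apfu = 0.31684 × 2.40385 = 0.762.

0.762 Mg apfu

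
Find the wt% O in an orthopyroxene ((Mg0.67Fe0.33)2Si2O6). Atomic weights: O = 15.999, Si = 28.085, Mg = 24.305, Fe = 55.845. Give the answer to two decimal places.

M((Mg0.67Fe0.33)2Si2O6) = 221.590 g/mol.
O contributes 6 × 15.999 = 95.994 g per mole.
95.994/221.590 = 0.4332 → 43.32%.

43.32 weight percent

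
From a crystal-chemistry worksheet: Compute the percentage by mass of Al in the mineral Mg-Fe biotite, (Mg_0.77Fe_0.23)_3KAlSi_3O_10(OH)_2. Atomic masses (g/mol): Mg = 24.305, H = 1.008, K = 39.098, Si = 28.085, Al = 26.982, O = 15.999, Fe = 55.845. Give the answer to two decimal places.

M((Mg_0.77Fe_0.23)_3KAlSi_3O_10(OH)_2) = 439.017 g/mol.
Al contributes 1 × 26.982 = 26.982 g per mole.
26.982/439.017 = 0.0615 → 6.15%.

6.15 wt%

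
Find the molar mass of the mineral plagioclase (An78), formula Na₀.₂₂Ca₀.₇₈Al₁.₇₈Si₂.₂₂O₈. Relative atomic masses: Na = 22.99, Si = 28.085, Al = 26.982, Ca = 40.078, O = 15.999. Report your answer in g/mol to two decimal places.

M = 0.22(22.99) + 0.78(40.078) + 1.78(26.982) + 2.22(28.085) + 8(15.999)

274.69 g/mol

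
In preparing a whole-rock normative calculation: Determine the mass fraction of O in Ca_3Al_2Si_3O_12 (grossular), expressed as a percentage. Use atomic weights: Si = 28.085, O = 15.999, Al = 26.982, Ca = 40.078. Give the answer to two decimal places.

Formula mass = 3·40.078 + 2·26.982 + 3·28.085 + 12·15.999 = 450.441 g/mol, of which 191.988 g is O.
So O makes up 191.988/450.441 = 0.4262 of the mass, i.e. 42.62%.

42.62 weight percent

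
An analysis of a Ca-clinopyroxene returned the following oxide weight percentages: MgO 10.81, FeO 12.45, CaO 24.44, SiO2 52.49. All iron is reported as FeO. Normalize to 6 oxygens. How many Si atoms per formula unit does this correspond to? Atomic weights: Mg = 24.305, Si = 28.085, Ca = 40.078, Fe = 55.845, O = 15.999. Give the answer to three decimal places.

MgO: 10.81/40.304 = 0.26821 mol → 0.26821 mol Mg, 0.26821 mol O.
FeO: 12.45/71.844 = 0.17329 mol → 0.17329 mol Fe, 0.17329 mol O.
CaO: 24.44/56.077 = 0.43583 mol → 0.43583 mol Ca, 0.43583 mol O.
SiO2: 52.49/60.083 = 0.87362 mol → 0.87362 mol Si, 1.74724 mol O.
Total oxygen = 2.62457 mol. Normalization factor = 6/2.62457 = 2.28609.
Si per 6 O = 0.87362 × 2.28609 = 1.997.

1.997 Si apfu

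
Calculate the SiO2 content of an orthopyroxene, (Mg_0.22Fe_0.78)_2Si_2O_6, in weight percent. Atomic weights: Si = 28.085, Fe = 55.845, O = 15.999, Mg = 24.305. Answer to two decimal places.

48.07 wt%

Molar mass of (Mg_0.22Fe_0.78)_2Si_2O_6 = 0.44·24.305 + 1.56·55.845 + 2·28.085 + 6·15.999 = 249.976 g/mol.
Each formula unit contains 2 Si, equivalent to 2/1 = 2.0000 mol SiO2.
M(SiO2) = 1×28.085 + 2×15.999 = 60.083 g/mol.
Mass of SiO2 per formula unit = 2.0000 × 60.083 = 120.166 g.
SiO2 wt% = 120.166 / 249.976 × 100 = 48.07%.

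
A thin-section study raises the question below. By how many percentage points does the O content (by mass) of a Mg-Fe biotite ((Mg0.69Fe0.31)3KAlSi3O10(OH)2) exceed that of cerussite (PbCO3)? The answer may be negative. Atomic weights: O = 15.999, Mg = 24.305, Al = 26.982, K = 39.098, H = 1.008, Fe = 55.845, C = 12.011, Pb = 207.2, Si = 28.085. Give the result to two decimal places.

25.03 percentage points

First mineral: 191.988 g O in 446.586 g formula = 42.99 wt% O.
Second mineral: 47.997 g O in 267.208 g formula = 17.96 wt% O.
42.99% − 17.96% gives a difference of 25.03 percentage points.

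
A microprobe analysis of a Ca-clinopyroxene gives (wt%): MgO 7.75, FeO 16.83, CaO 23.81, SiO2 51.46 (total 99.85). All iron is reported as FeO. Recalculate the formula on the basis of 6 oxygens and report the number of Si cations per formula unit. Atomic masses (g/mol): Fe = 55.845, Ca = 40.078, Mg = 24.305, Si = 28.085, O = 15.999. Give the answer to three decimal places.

2.004 Si apfu

MgO: 7.75/40.304 = 0.19229 mol → 0.19229 mol Mg, 0.19229 mol O.
FeO: 16.83/71.844 = 0.23426 mol → 0.23426 mol Fe, 0.23426 mol O.
CaO: 23.81/56.077 = 0.42459 mol → 0.42459 mol Ca, 0.42459 mol O.
SiO2: 51.46/60.083 = 0.85648 mol → 0.85648 mol Si, 1.71296 mol O.
Total oxygen = 2.56410 mol. Normalization factor = 6/2.56410 = 2.34000.
Si per 6 O = 0.85648 × 2.34000 = 2.004.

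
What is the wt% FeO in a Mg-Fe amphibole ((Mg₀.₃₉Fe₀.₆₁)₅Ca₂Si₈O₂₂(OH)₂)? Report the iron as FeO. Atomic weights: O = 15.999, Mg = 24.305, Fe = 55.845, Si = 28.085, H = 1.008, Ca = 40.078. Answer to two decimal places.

Molar mass of (Mg₀.₃₉Fe₀.₆₁)₅Ca₂Si₈O₂₂(OH)₂ = 1.95*24.305 + 3.05*55.845 + 2*40.078 + 8*28.085 + 24*15.999 + 2*1.008 = 908.550 g/mol.
Each formula unit contains 3.05 Fe, equivalent to 3.05/1 = 3.0500 mol FeO.
M(FeO) = 1×55.845 + 1×15.999 = 71.844 g/mol.
Mass of FeO per formula unit = 3.0500 × 71.844 = 219.124 g.
FeO wt% = 219.124 / 908.550 × 100 = 24.12%.

24.12 wt%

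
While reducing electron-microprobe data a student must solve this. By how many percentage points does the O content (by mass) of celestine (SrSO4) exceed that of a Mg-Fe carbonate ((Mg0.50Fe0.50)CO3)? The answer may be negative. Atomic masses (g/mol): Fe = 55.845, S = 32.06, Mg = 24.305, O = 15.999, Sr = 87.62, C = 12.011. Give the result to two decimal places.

M(SrSO4) = 183.676 g/mol, so wt% O = 63.996/183.676 × 100 = 34.84%.
M((Mg0.50Fe0.50)CO3) = 100.083 g/mol, so wt% O = 47.997/100.083 × 100 = 47.96%.
34.84 − 47.96 = -13.12 pp.

-13.12 percentage points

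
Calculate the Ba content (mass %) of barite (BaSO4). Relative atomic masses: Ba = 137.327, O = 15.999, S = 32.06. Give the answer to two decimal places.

58.84 mass %

M(BaSO4) = 233.383 g/mol.
Ba contributes 1 × 137.327 = 137.327 g per mole.
137.327/233.383 = 0.5884 → 58.84%.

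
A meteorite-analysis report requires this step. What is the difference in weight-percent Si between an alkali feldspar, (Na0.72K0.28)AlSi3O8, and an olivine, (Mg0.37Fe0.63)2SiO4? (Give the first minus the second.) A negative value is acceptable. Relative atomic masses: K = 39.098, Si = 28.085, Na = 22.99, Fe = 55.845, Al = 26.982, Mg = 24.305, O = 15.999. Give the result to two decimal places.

16.02 percentage points

First mineral: 84.255 g Si in 266.729 g formula = 31.59 wt% Si.
Second mineral: 28.085 g Si in 180.431 g formula = 15.57 wt% Si.
31.59% − 15.57% gives a difference of 16.02 percentage points.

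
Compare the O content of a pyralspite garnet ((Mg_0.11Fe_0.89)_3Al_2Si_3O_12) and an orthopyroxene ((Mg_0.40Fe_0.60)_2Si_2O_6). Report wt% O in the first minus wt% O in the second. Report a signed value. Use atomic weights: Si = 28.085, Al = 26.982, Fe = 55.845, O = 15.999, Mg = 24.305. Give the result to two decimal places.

M((Mg_0.11Fe_0.89)_3Al_2Si_3O_12) = 487.334 g/mol, so wt% O = 191.988/487.334 × 100 = 39.40%.
M((Mg_0.40Fe_0.60)_2Si_2O_6) = 238.622 g/mol, so wt% O = 95.994/238.622 × 100 = 40.23%.
39.40 − 40.23 = -0.83 pp.

-0.83 percentage points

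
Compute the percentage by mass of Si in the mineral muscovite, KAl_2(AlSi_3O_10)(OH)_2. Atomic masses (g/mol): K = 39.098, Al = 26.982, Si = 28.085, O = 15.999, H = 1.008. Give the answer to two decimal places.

M(KAl_2(AlSi_3O_10)(OH)_2) = 398.303 g/mol.
Si contributes 3 × 28.085 = 84.255 g per mole.
84.255/398.303 = 0.2115 → 21.15%.

21.15 wt%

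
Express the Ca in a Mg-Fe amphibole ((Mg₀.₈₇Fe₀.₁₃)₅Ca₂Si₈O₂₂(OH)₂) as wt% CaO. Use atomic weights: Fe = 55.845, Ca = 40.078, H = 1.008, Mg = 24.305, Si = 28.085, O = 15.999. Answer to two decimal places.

Formula mass = 832.854 g/mol.
2 Ca → 2.0000 mol CaO per formula unit; M(CaO) = 56.077, so CaO mass = 112.154 g.
112.154/832.854 × 100 = 13.47 wt%.

13.47 wt%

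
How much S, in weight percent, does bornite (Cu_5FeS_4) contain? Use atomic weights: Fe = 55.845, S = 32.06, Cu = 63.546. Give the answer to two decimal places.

25.56 weight percent

Molar mass of Cu_5FeS_4: 5·63.546 + 1·55.845 + 4·32.06 = 501.815 g/mol.
Mass of S per formula unit: 4 × 32.06 = 128.240 g.
Weight fraction S = 128.240 / 501.815 = 0.2556.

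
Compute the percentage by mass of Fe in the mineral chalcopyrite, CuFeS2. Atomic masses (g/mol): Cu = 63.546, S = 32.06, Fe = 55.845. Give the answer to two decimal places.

30.43 mass %

M(CuFeS2) = 183.511 g/mol.
Fe contributes 1 × 55.845 = 55.845 g per mole.
55.845/183.511 = 0.3043 → 30.43%.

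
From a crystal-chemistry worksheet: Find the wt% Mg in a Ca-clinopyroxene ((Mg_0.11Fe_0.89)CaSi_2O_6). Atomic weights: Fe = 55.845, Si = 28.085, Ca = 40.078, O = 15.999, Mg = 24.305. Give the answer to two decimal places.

1.09 mass %

Formula mass = 0.11·24.305 + 0.89·55.845 + 1·40.078 + 2·28.085 + 6·15.999 = 244.618 g/mol, of which 2.674 g is Mg.
So Mg makes up 2.674/244.618 = 0.0109 of the mass, i.e. 1.09%.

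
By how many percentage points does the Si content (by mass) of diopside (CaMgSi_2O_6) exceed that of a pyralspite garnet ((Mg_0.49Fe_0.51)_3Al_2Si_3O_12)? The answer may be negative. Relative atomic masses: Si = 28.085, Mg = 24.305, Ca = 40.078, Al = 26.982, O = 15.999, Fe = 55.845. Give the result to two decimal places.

M(CaMgSi_2O_6) = 216.547 g/mol, so wt% Si = 56.170/216.547 × 100 = 25.94%.
M((Mg_0.49Fe_0.51)_3Al_2Si_3O_12) = 451.378 g/mol, so wt% Si = 84.255/451.378 × 100 = 18.67%.
25.94 − 18.67 = 7.27 pp.

7.27 percentage points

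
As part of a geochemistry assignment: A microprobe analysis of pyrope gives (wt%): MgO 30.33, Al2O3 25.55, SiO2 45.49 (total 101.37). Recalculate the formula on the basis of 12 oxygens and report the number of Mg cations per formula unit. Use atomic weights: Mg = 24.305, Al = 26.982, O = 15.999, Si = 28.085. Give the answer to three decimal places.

2.992 Mg apfu

MgO (M=40.304): mol = 0.75253; Mg = 0.75253, O = 0.75253.
Al2O3 (M=101.961): mol = 0.25059; Al = 0.50118, O = 0.75177.
SiO2 (M=60.083): mol = 0.75712; Si = 0.75712, O = 1.51424.
ΣO = 3.01854; factor = 12/ΣO = 3.97543.
Mg apfu = 0.75253 × 3.97543 = 2.992.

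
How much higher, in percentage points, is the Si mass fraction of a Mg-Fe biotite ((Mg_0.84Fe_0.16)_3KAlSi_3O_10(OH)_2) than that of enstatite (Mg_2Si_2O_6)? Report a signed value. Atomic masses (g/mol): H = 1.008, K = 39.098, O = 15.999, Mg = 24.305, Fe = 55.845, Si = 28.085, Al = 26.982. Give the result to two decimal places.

-8.49 percentage points

Si in (Mg_0.84Fe_0.16)_3KAlSi_3O_10(OH)_2: molar mass 432.393 g/mol; 3×28.085 = 84.255 g → 19.49 wt%.
Si in Mg_2Si_2O_6: molar mass 200.774 g/mol; 2×28.085 = 56.170 g → 27.98 wt%.
Difference = 19.49 − 27.98 = -8.49 percentage points.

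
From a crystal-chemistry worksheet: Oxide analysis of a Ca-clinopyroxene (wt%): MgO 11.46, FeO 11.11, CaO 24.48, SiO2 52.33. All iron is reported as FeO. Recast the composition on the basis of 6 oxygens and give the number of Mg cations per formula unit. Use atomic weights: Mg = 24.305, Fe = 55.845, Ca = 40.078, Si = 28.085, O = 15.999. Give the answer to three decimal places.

MgO: 11.46/40.304 = 0.28434 mol → 0.28434 mol Mg, 0.28434 mol O.
FeO: 11.11/71.844 = 0.15464 mol → 0.15464 mol Fe, 0.15464 mol O.
CaO: 24.48/56.077 = 0.43654 mol → 0.43654 mol Ca, 0.43654 mol O.
SiO2: 52.33/60.083 = 0.87096 mol → 0.87096 mol Si, 1.74192 mol O.
Total oxygen = 2.61744 mol. Normalization factor = 6/2.61744 = 2.29232.
Mg per 6 O = 0.28434 × 2.29232 = 0.652.

0.652 Mg apfu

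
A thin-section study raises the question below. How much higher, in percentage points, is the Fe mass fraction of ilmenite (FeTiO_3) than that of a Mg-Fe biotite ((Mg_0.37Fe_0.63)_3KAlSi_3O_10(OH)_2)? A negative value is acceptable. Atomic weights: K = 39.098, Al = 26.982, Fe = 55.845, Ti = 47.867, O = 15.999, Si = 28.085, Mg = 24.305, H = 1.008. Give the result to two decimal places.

14.68 percentage points

M(FeTiO_3) = 151.709 g/mol, so wt% Fe = 55.845/151.709 × 100 = 36.81%.
M((Mg_0.37Fe_0.63)_3KAlSi_3O_10(OH)_2) = 476.865 g/mol, so wt% Fe = 105.547/476.865 × 100 = 22.13%.
36.81 − 22.13 = 14.68 pp.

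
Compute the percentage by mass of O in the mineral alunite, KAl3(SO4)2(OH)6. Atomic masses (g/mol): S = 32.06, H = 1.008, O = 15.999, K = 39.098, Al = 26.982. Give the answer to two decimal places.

54.08 mass %

Formula mass = 1×39.098 + 3×26.982 + 2×32.06 + 14×15.999 + 6×1.008 = 414.198 g/mol, of which 223.986 g is O.
So O makes up 223.986/414.198 = 0.5408 of the mass, i.e. 54.08%.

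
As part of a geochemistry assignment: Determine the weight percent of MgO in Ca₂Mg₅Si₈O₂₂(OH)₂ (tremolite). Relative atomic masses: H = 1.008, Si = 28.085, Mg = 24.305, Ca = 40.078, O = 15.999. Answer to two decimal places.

Formula mass = 812.353 g/mol.
5 Mg → 5.0000 mol MgO per formula unit; M(MgO) = 40.304, so MgO mass = 201.520 g.
201.520/812.353 × 100 = 24.81 wt%.

24.81 wt%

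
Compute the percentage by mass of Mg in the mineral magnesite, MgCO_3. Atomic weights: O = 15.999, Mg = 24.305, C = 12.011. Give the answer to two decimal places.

28.83 wt%

Molar mass of MgCO_3: 1×24.305 + 1×12.011 + 3×15.999 = 84.313 g/mol.
Mass of Mg per formula unit: 1 × 24.305 = 24.305 g.
Weight fraction Mg = 24.305 / 84.313 = 0.2883.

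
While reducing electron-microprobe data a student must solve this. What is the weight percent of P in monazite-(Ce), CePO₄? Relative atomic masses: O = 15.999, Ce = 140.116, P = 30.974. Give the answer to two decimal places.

13.18 weight percent

Formula mass = 1·140.116 + 1·30.974 + 4·15.999 = 235.086 g/mol, of which 30.974 g is P.
So P makes up 30.974/235.086 = 0.1318 of the mass, i.e. 13.18%.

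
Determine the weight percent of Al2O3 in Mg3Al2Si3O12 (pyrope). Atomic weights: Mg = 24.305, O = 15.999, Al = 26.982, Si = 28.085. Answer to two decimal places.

25.29 wt%

M(Mg3Al2Si3O12) = 403.122 g/mol; M(Al2O3) = 101.961 g/mol.
Moles Al2O3 per formula unit = 2 Al ÷ 2 = 1.0000.
Al2O3 fraction = (1.0000 × 101.961) / 403.122 = 101.961/403.122 = 0.2529.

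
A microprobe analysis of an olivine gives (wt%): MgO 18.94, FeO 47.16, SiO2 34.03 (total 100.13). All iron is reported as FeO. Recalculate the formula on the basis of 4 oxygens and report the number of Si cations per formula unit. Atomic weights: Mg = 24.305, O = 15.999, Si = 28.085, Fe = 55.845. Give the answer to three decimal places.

1.003 Si apfu

MgO (M=40.304): mol = 0.46993; Mg = 0.46993, O = 0.46993.
FeO (M=71.844): mol = 0.65642; Fe = 0.65642, O = 0.65642.
SiO2 (M=60.083): mol = 0.56638; Si = 0.56638, O = 1.13276.
ΣO = 2.25911; factor = 4/ΣO = 1.77061.
Si apfu = 0.56638 × 1.77061 = 1.003.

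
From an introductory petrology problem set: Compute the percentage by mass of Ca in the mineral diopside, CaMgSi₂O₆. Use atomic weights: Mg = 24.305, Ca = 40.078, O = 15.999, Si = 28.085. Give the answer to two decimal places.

18.51 weight percent

Molar mass of CaMgSi₂O₆: 1*40.078 + 1*24.305 + 2*28.085 + 6*15.999 = 216.547 g/mol.
Mass of Ca per formula unit: 1 × 40.078 = 40.078 g.
Weight fraction Ca = 40.078 / 216.547 = 0.1851.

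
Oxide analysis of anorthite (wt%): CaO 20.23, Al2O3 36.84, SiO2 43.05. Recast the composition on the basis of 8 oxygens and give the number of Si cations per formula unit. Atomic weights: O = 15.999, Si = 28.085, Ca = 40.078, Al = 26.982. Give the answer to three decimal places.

1.992 Si apfu

CaO (M=56.077): mol = 0.36075; Ca = 0.36075, O = 0.36075.
Al2O3 (M=101.961): mol = 0.36131; Al = 0.72262, O = 1.08393.
SiO2 (M=60.083): mol = 0.71651; Si = 0.71651, O = 1.43302.
ΣO = 2.87770; factor = 8/ΣO = 2.78000.
Si apfu = 0.71651 × 2.78000 = 1.992.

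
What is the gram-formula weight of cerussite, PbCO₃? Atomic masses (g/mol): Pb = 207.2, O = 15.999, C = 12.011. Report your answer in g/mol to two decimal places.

267.21 g/mol

M = 1·207.2 + 1·12.011 + 3·15.999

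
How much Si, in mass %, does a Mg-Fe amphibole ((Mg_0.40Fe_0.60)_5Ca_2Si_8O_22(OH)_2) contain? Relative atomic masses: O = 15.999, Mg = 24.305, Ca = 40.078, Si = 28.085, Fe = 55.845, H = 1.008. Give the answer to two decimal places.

Formula mass = 2*24.305 + 3*55.845 + 2*40.078 + 8*28.085 + 24*15.999 + 2*1.008 = 906.973 g/mol, of which 224.680 g is Si.
So Si makes up 224.680/906.973 = 0.2477 of the mass, i.e. 24.77%.

24.77 mass %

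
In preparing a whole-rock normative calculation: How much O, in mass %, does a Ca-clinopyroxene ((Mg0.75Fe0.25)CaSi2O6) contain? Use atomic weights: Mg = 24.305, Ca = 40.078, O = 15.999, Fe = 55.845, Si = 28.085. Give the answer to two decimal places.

42.77 mass %

Formula mass = 0.75×24.305 + 0.25×55.845 + 1×40.078 + 2×28.085 + 6×15.999 = 224.432 g/mol, of which 95.994 g is O.
So O makes up 95.994/224.432 = 0.4277 of the mass, i.e. 42.77%.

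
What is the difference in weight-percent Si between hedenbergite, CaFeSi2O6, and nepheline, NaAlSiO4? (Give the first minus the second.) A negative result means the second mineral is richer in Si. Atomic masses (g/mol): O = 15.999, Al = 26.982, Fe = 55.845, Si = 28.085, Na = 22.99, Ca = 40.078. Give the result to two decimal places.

Si in CaFeSi2O6: molar mass 248.087 g/mol; 2×28.085 = 56.170 g → 22.64 wt%.
Si in NaAlSiO4: molar mass 142.053 g/mol; 1×28.085 = 28.085 g → 19.77 wt%.
Difference = 22.64 − 19.77 = 2.87 percentage points.

2.87 percentage points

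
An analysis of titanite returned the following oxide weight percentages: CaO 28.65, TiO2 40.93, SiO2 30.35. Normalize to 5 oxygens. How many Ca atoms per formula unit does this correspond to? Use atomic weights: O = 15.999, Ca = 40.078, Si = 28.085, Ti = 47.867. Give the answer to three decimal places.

1.003 Ca apfu

CaO (M=56.077): mol = 0.51090; Ca = 0.51090, O = 0.51090.
TiO2 (M=79.865): mol = 0.51249; Ti = 0.51249, O = 1.02498.
SiO2 (M=60.083): mol = 0.50513; Si = 0.50513, O = 1.01026.
ΣO = 2.54614; factor = 5/ΣO = 1.96376.
Ca apfu = 0.51090 × 1.96376 = 1.003.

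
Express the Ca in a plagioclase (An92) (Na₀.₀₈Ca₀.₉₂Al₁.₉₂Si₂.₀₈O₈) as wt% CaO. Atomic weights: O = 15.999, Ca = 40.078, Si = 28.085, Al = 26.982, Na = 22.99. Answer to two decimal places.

18.63 wt%

Molar mass of Na₀.₀₈Ca₀.₉₂Al₁.₉₂Si₂.₀₈O₈ = 0.08×22.99 + 0.92×40.078 + 1.92×26.982 + 2.08×28.085 + 8×15.999 = 276.925 g/mol.
Each formula unit contains 0.92 Ca, equivalent to 0.92/1 = 0.9200 mol CaO.
M(CaO) = 1×40.078 + 1×15.999 = 56.077 g/mol.
Mass of CaO per formula unit = 0.9200 × 56.077 = 51.591 g.
CaO wt% = 51.591 / 276.925 × 100 = 18.63%.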